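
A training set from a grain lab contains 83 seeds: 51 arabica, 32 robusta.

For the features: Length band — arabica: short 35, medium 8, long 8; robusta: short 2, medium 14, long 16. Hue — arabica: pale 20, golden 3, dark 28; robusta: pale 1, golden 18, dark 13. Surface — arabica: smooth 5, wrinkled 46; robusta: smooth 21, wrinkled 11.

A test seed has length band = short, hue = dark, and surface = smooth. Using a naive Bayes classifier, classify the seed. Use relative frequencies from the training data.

arabica

arabica: (51/83) × (35/51) × (28/51) × (5/51) ≈ 0.0226975
robusta: (32/83) × (2/32) × (13/32) × (21/32) ≈ 0.00642413
Highest score → arabica.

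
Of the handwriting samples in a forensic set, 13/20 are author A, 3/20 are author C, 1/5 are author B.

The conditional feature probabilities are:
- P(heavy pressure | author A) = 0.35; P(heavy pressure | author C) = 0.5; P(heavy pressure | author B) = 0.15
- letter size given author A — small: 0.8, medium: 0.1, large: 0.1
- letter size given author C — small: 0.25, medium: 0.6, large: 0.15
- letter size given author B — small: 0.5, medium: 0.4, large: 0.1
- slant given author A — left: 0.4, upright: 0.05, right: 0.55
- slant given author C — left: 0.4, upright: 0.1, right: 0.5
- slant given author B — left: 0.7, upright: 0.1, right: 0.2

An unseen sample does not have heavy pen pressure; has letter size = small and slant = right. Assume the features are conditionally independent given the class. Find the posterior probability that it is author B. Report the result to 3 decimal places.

author A: 0.65 × (1−0.35) × 0.8 × 0.55 = 0.1859
author C: 0.15 × (1−0.5) × 0.25 × 0.5 = 0.009375
author B: 0.2 × (1−0.15) × 0.5 × 0.2 = 0.017
P(author B | x) = 0.017 / 0.212275 ≈ 0.080

0.080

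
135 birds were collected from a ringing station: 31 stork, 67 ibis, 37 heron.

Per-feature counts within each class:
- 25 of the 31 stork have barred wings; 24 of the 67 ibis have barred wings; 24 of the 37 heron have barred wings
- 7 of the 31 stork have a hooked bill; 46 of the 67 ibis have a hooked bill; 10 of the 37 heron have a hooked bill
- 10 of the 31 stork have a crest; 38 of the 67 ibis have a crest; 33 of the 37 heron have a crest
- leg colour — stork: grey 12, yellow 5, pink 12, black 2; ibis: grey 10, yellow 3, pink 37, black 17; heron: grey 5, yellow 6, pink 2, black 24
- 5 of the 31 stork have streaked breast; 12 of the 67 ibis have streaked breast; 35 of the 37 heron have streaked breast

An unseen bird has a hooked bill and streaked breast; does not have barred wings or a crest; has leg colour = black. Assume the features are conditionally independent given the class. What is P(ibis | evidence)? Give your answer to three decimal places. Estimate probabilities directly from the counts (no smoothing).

0.705

stork: (31/135) × (6/31) × (7/31) × (21/31) × (2/31) × (5/31) ≈ 0.0000707437
ibis: (67/135) × (43/67) × (46/67) × (29/67) × (17/67) × (12/67) ≈ 0.00430152
heron: (37/135) × (13/37) × (10/37) × (4/37) × (24/37) × (35/37) ≈ 0.0017264
P(ibis | x) = 0.00430152 / 0.0060986637 ≈ 0.705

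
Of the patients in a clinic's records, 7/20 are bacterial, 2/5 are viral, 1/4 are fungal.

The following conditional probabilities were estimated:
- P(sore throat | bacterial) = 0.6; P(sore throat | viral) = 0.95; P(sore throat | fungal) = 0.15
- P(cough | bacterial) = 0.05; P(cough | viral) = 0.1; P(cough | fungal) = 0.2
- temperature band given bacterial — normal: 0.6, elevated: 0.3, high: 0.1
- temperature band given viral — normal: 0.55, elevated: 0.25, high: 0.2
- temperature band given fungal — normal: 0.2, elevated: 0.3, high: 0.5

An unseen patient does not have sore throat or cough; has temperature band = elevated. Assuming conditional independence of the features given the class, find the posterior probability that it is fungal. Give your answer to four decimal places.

0.5346

bacterial: 0.35 × (1−0.6) × (1−0.05) × 0.3 = 0.0399
viral: 0.4 × (1−0.95) × (1−0.1) × 0.25 = 0.0045
fungal: 0.25 × (1−0.15) × (1−0.2) × 0.3 = 0.051
P(fungal | x) = 0.051 / 0.0954 ≈ 0.5346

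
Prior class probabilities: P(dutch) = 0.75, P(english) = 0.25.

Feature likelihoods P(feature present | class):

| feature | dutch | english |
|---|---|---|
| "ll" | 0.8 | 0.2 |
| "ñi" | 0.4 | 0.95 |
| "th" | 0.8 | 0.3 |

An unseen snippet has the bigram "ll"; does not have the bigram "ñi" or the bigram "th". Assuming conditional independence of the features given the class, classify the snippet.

dutch

dutch: 0.75 × 0.8 × (1−0.4) × (1−0.8) = 0.072
english: 0.25 × 0.2 × (1−0.95) × (1−0.3) = 0.00175
Highest score → dutch.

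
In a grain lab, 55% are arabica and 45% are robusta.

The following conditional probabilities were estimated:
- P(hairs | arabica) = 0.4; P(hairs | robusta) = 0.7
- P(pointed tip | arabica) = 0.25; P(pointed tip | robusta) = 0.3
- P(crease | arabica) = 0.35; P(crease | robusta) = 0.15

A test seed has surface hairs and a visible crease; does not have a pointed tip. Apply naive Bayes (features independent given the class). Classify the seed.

arabica: 0.55 × 0.4 × (1−0.25) × 0.35 = 0.05775
robusta: 0.45 × 0.7 × (1−0.3) × 0.15 = 0.033075
Highest score → arabica.

arabica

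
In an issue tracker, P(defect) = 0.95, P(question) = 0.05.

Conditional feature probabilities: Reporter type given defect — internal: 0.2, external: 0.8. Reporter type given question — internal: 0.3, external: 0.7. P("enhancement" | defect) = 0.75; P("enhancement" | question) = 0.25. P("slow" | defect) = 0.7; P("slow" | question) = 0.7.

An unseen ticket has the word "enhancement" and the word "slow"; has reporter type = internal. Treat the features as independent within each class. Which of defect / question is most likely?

defect: 0.95 × 0.2 × 0.75 × 0.7 = 0.09975
question: 0.05 × 0.3 × 0.25 × 0.7 = 0.002625
Highest score → defect.

defect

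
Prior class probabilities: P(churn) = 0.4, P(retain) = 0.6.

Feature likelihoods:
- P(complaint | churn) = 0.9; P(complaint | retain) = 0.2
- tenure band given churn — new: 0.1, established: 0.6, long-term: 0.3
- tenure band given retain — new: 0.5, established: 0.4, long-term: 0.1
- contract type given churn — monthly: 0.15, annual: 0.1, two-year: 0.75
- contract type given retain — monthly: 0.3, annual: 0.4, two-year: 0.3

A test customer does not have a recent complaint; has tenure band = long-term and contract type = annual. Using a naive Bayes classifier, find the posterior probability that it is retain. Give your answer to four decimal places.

0.9412

churn: 0.4 × (1−0.9) × 0.3 × 0.1 = 0.0012
retain: 0.6 × (1−0.2) × 0.1 × 0.4 = 0.0192
P(retain | x) = 0.0192 / 0.0204 ≈ 0.9412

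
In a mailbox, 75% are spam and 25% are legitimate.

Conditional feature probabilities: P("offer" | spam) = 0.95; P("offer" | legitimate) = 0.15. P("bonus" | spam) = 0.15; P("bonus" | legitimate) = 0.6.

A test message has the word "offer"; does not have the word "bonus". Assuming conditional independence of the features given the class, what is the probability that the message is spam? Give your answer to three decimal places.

spam: 0.75 × 0.95 × (1−0.15) = 0.605625
legitimate: 0.25 × 0.15 × (1−0.6) = 0.015
P(spam | x) = 0.605625 / 0.620625 ≈ 0.976

0.976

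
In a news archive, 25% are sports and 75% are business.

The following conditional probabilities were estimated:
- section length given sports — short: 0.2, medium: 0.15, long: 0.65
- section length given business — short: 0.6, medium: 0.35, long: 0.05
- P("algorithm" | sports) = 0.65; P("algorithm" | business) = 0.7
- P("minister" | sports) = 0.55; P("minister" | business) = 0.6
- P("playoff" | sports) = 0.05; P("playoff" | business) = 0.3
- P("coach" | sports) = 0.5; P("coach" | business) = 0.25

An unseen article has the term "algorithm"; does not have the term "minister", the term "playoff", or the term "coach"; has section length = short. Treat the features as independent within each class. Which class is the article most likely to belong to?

business

sports: 0.25 × 0.2 × 0.65 × (1−0.55) × (1−0.05) × (1−0.5) = 0.006946875
business: 0.75 × 0.6 × 0.7 × (1−0.6) × (1−0.3) × (1−0.25) = 0.06615
Highest score → business.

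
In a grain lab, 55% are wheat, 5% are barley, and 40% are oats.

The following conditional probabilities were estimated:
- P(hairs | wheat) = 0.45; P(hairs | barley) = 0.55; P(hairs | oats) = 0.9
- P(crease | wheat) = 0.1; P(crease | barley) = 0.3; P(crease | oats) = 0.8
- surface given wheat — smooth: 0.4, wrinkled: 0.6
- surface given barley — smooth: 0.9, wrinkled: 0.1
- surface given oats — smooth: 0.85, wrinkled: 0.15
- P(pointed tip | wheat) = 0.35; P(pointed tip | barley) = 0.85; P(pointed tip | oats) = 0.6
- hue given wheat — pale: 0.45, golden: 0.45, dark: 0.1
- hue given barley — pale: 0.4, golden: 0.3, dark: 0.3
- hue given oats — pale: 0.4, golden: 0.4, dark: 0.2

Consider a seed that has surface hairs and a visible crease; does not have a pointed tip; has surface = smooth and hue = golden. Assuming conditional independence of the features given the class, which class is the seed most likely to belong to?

oats

wheat: 0.55 × 0.45 × 0.1 × 0.4 × (1−0.35) × 0.45 = 0.00289575
barley: 0.05 × 0.55 × 0.3 × 0.9 × (1−0.85) × 0.3 = 0.000334125
oats: 0.4 × 0.9 × 0.8 × 0.85 × (1−0.6) × 0.4 = 0.039168
Highest score → oats.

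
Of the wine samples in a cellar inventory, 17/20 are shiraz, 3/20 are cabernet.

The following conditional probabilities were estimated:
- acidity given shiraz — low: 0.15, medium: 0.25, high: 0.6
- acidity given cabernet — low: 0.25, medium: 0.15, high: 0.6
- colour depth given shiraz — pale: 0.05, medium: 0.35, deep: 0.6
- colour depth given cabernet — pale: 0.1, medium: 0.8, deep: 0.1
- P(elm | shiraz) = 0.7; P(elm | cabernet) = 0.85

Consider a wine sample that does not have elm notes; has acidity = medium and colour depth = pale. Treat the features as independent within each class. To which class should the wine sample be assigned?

shiraz: 0.85 × 0.25 × 0.05 × (1−0.7) = 0.0031875
cabernet: 0.15 × 0.15 × 0.1 × (1−0.85) = 0.0003375
Highest score → shiraz.

shiraz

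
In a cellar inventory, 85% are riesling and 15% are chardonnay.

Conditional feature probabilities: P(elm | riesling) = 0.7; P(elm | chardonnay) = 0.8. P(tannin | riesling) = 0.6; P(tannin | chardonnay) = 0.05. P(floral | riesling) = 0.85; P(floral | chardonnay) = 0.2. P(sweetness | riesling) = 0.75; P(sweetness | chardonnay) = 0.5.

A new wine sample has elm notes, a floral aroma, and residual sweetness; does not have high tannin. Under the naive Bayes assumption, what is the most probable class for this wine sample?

riesling: 0.85 × 0.7 × (1−0.6) × 0.85 × 0.75 = 0.151725
chardonnay: 0.15 × 0.8 × (1−0.05) × 0.2 × 0.5 = 0.0114
Highest score → riesling.

riesling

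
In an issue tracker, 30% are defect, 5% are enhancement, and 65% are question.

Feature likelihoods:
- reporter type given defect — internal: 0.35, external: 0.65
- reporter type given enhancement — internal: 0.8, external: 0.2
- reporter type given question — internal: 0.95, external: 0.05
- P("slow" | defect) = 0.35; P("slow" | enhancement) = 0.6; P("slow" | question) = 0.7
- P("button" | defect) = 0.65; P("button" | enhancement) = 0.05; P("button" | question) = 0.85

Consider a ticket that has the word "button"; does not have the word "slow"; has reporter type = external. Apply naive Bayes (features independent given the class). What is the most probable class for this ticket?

defect: 0.3 × 0.65 × (1−0.35) × 0.65 = 0.0823875
enhancement: 0.05 × 0.2 × (1−0.6) × 0.05 = 0.0002
question: 0.65 × 0.05 × (1−0.7) × 0.85 = 0.0082875
Highest score → defect.

defect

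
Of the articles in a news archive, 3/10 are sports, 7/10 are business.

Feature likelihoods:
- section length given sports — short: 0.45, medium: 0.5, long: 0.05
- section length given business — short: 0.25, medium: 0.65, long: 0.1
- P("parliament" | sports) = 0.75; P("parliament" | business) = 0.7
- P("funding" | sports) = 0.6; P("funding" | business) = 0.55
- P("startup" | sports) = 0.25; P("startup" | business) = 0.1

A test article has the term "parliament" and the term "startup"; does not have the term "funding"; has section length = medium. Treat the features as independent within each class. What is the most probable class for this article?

business

sports: 0.3 × 0.5 × 0.75 × (1−0.6) × 0.25 = 0.01125
business: 0.7 × 0.65 × 0.7 × (1−0.55) × 0.1 = 0.0143325
Highest score → business.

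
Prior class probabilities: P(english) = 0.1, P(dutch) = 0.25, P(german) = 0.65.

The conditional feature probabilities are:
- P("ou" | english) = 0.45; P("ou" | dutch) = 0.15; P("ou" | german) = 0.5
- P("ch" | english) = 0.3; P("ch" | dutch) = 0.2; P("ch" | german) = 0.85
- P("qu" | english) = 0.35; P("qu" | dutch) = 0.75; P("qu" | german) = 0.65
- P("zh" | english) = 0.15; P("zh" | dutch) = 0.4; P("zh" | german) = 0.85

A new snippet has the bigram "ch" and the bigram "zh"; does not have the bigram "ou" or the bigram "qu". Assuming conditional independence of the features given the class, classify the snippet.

german

english: 0.1 × (1−0.45) × 0.3 × (1−0.35) × 0.15 = 0.00160875
dutch: 0.25 × (1−0.15) × 0.2 × (1−0.75) × 0.4 = 0.00425
german: 0.65 × (1−0.5) × 0.85 × (1−0.65) × 0.85 = 0.082184375
Highest score → german.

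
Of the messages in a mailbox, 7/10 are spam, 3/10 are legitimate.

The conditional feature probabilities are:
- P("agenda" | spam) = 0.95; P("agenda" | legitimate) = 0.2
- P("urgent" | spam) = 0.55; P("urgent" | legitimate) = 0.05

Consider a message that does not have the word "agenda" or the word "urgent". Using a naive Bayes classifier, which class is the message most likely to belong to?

spam: 0.7 × (1−0.95) × (1−0.55) = 0.01575
legitimate: 0.3 × (1−0.2) × (1−0.05) = 0.228
Highest score → legitimate.

legitimate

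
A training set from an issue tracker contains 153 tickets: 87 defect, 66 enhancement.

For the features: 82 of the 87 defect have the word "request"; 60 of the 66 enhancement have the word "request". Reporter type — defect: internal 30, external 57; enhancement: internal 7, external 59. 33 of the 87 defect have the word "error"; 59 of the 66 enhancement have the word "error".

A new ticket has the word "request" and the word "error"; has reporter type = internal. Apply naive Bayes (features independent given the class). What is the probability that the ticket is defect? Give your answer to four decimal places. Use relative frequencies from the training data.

0.6534

defect: (87/153) × (82/87) × (30/87) × (33/87) ≈ 0.0701002
enhancement: (66/153) × (60/66) × (7/66) × (59/66) ≈ 0.0371811
P(defect | x) = 0.0701002 / 0.1072813 ≈ 0.6534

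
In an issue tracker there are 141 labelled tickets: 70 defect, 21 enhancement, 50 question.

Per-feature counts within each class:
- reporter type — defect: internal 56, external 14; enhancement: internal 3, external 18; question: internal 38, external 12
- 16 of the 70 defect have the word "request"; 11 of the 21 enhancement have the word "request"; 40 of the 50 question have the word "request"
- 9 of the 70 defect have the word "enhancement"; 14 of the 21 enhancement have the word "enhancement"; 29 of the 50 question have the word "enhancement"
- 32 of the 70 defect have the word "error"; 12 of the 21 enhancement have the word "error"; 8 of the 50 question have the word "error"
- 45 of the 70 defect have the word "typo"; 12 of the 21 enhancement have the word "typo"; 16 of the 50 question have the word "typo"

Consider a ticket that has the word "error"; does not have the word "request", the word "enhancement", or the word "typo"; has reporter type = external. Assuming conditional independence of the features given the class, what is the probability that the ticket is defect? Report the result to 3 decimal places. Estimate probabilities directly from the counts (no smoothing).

defect: (70/141) × (14/70) × (54/70) × (61/70) × (32/70) × (25/70) ≈ 0.0108976
enhancement: (21/141) × (18/21) × (10/21) × (7/21) × (12/21) × (9/21) ≈ 0.00496247
question: (50/141) × (12/50) × (10/50) × (21/50) × (8/50) × (34/50) ≈ 0.000777804
P(defect | x) = 0.0108976 / 0.016637874 ≈ 0.655

0.655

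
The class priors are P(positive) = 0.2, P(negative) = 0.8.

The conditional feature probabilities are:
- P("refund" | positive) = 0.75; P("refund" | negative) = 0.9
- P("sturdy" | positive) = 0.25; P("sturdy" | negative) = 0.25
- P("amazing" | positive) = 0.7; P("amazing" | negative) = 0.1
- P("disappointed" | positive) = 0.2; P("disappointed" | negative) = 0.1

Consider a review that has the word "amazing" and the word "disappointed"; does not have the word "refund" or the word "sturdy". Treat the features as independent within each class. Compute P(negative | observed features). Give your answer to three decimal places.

positive: 0.2 × (1−0.75) × (1−0.25) × 0.7 × 0.2 = 0.00525
negative: 0.8 × (1−0.9) × (1−0.25) × 0.1 × 0.1 = 0.0006
P(negative | x) = 0.0006 / 0.00585 ≈ 0.103

0.103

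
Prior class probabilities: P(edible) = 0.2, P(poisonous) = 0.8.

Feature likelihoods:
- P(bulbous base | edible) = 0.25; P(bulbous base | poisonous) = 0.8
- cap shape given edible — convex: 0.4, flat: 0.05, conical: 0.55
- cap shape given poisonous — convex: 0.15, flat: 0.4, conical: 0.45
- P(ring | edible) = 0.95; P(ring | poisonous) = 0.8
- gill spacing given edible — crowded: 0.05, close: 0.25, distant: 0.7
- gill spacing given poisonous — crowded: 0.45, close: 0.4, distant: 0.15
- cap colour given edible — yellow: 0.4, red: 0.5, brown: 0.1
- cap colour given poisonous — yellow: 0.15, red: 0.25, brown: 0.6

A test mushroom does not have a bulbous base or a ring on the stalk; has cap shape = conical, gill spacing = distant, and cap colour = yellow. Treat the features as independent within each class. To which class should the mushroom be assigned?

edible

edible: 0.2 × (1−0.25) × 0.55 × (1−0.95) × 0.7 × 0.4 = 0.001155
poisonous: 0.8 × (1−0.8) × 0.45 × (1−0.8) × 0.15 × 0.15 = 0.000324
Highest score → edible.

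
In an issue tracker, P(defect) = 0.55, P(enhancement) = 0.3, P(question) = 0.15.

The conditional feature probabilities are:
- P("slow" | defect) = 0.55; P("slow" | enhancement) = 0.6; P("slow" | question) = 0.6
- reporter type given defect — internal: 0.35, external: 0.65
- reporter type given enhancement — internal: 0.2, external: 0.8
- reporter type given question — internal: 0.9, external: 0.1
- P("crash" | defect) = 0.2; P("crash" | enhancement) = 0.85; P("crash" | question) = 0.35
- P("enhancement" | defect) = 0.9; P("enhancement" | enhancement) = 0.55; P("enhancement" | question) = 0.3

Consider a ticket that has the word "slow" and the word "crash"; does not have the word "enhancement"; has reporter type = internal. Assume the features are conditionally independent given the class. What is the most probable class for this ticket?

defect: 0.55 × 0.55 × 0.35 × 0.2 × (1−0.9) = 0.0021175
enhancement: 0.3 × 0.6 × 0.2 × 0.85 × (1−0.55) = 0.01377
question: 0.15 × 0.6 × 0.9 × 0.35 × (1−0.3) = 0.019845
Highest score → question.

question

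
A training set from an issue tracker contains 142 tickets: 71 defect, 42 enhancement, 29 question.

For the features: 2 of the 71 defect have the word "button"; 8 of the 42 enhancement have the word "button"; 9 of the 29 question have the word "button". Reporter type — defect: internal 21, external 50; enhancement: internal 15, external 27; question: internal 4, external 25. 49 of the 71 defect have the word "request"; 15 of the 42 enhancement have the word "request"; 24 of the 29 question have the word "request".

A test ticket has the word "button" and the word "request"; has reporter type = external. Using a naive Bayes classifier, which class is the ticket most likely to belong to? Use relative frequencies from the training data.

defect: (71/142) × (2/71) × (50/71) × (49/71) ≈ 0.00684528
enhancement: (42/142) × (8/42) × (27/42) × (15/42) ≈ 0.0129348
question: (29/142) × (9/29) × (25/29) × (24/29) ≈ 0.0452178
Highest score → question.

question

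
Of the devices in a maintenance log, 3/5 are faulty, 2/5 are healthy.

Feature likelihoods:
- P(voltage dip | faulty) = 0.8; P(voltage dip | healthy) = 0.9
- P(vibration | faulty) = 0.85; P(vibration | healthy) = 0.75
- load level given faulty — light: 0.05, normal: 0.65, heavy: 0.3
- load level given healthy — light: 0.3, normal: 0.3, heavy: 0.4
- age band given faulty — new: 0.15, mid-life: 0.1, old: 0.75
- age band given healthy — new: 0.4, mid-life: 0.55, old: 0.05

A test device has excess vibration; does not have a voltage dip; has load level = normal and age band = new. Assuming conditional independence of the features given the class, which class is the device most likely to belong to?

faulty: 0.6 × (1−0.8) × 0.85 × 0.65 × 0.15 = 0.009945
healthy: 0.4 × (1−0.9) × 0.75 × 0.3 × 0.4 = 0.0036
Highest score → faulty.

faulty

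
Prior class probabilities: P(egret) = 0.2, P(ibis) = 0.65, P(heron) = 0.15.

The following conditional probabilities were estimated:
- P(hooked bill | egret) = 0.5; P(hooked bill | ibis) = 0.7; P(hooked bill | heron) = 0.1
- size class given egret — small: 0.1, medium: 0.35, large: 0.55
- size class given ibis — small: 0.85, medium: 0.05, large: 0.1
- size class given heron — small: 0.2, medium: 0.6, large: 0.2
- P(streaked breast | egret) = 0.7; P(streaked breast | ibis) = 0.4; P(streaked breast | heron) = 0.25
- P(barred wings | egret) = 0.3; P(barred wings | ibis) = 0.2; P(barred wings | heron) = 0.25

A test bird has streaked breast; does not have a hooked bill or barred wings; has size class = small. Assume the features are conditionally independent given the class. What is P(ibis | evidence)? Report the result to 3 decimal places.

egret: 0.2 × (1−0.5) × 0.1 × 0.7 × (1−0.3) = 0.0049
ibis: 0.65 × (1−0.7) × 0.85 × 0.4 × (1−0.2) = 0.05304
heron: 0.15 × (1−0.1) × 0.2 × 0.25 × (1−0.25) = 0.0050625
P(ibis | x) = 0.05304 / 0.0630025 ≈ 0.842

0.842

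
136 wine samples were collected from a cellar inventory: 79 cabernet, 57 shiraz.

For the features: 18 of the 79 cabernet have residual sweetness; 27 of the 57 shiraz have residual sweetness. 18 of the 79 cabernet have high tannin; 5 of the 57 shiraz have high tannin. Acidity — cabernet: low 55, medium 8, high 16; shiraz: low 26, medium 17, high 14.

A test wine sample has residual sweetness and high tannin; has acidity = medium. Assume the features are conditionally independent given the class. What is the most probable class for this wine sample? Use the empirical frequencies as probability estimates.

shiraz

cabernet: (79/136) × (18/79) × (18/79) × (8/79) ≈ 0.00305381
shiraz: (57/136) × (27/57) × (5/57) × (17/57) ≈ 0.00519391
Highest score → shiraz.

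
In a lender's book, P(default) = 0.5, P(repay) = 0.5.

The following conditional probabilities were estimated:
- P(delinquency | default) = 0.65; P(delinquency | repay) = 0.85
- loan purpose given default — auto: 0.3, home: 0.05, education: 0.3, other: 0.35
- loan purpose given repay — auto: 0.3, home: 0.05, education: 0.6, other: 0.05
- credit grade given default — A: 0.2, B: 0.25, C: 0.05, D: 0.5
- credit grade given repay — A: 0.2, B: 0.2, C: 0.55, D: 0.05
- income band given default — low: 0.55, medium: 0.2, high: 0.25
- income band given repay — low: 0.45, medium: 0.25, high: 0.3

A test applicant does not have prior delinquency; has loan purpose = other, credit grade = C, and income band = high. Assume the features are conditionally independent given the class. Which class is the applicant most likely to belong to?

default

default: 0.5 × (1−0.65) × 0.35 × 0.05 × 0.25 = 0.000765625
repay: 0.5 × (1−0.85) × 0.05 × 0.55 × 0.3 = 0.00061875
Highest score → default.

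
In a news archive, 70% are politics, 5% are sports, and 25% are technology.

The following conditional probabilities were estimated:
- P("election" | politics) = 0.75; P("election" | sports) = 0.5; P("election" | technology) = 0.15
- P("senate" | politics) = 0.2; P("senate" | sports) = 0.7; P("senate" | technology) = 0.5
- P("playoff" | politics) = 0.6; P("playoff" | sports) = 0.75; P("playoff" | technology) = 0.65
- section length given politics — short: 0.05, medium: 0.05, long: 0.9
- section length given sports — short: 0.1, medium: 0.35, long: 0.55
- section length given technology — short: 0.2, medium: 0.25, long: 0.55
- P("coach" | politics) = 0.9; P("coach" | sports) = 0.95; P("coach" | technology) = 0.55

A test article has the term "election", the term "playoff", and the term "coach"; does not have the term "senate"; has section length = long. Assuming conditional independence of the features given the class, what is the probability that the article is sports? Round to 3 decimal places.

0.014

politics: 0.7 × 0.75 × (1−0.2) × 0.6 × 0.9 × 0.9 = 0.20412
sports: 0.05 × 0.5 × (1−0.7) × 0.75 × 0.55 × 0.95 = 0.0029390625
technology: 0.25 × 0.15 × (1−0.5) × 0.65 × 0.55 × 0.55 = 0.00368671875
P(sports | x) = 0.0029390625 / 0.21074578125 ≈ 0.014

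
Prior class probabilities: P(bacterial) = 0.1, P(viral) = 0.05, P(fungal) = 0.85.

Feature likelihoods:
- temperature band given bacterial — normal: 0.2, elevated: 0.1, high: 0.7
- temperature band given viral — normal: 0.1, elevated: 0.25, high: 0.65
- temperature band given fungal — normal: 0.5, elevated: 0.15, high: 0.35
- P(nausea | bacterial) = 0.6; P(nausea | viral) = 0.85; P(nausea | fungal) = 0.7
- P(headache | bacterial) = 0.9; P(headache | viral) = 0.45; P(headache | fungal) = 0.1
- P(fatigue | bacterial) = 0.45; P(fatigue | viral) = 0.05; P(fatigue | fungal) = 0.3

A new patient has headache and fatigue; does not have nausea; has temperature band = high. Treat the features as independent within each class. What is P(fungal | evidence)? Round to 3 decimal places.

bacterial: 0.1 × 0.7 × (1−0.6) × 0.9 × 0.45 = 0.01134
viral: 0.05 × 0.65 × (1−0.85) × 0.45 × 0.05 = 0.0001096875
fungal: 0.85 × 0.35 × (1−0.7) × 0.1 × 0.3 = 0.0026775
P(fungal | x) = 0.0026775 / 0.0141271875 ≈ 0.190

0.190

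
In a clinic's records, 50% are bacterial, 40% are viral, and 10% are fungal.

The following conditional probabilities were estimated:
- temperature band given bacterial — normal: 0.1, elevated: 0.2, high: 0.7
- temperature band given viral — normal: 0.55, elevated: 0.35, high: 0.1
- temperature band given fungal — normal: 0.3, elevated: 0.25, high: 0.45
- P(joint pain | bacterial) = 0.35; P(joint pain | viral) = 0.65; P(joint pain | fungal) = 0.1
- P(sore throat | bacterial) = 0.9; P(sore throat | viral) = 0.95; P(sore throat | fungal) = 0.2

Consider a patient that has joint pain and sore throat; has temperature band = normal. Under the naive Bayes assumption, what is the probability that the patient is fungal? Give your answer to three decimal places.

0.004

bacterial: 0.5 × 0.1 × 0.35 × 0.9 = 0.01575
viral: 0.4 × 0.55 × 0.65 × 0.95 = 0.13585
fungal: 0.1 × 0.3 × 0.1 × 0.2 = 0.0006
P(fungal | x) = 0.0006 / 0.1522 ≈ 0.004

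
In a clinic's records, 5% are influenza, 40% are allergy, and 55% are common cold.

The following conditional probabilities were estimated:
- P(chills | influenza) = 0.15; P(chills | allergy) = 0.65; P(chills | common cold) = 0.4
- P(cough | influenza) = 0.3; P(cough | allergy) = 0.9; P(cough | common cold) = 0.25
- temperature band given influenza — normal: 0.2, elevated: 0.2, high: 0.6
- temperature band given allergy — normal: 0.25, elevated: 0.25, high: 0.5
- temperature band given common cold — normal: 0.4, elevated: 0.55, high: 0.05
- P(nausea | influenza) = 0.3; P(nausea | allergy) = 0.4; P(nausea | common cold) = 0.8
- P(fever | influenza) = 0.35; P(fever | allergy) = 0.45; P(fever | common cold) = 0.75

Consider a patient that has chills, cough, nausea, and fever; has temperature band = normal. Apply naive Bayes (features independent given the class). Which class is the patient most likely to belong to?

influenza: 0.05 × 0.15 × 0.3 × 0.2 × 0.3 × 0.35 = 0.00004725
allergy: 0.4 × 0.65 × 0.9 × 0.25 × 0.4 × 0.45 = 0.01053
common cold: 0.55 × 0.4 × 0.25 × 0.4 × 0.8 × 0.75 = 0.0132
Highest score → common cold.

common cold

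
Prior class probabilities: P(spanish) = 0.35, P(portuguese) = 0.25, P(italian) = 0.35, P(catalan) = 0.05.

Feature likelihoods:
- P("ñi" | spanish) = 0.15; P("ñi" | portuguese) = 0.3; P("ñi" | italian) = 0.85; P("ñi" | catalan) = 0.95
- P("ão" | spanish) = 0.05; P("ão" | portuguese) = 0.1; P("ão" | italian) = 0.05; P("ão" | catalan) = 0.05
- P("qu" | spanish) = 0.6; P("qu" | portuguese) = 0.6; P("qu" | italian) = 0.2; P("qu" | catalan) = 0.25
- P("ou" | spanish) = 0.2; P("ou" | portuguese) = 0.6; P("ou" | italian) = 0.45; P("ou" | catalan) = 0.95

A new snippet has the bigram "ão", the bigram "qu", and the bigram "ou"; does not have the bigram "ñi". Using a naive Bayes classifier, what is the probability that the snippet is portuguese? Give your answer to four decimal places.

0.7544

spanish: 0.35 × (1−0.15) × 0.05 × 0.6 × 0.2 = 0.001785
portuguese: 0.25 × (1−0.3) × 0.1 × 0.6 × 0.6 = 0.0063
italian: 0.35 × (1−0.85) × 0.05 × 0.2 × 0.45 = 0.00023625
catalan: 0.05 × (1−0.95) × 0.05 × 0.25 × 0.95 = 0.0000296875
P(portuguese | x) = 0.0063 / 0.0083509375 ≈ 0.7544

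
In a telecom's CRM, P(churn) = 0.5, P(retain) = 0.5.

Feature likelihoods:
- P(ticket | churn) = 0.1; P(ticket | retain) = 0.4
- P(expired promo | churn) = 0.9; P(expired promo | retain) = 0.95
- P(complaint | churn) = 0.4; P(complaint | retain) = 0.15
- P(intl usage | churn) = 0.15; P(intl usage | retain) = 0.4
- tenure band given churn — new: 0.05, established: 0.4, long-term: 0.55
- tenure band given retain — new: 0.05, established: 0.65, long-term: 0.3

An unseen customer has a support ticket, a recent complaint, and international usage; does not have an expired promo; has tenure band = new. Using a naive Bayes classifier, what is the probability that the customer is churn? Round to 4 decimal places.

churn: 0.5 × 0.1 × (1−0.9) × 0.4 × 0.15 × 0.05 = 0.000015
retain: 0.5 × 0.4 × (1−0.95) × 0.15 × 0.4 × 0.05 = 0.00003
P(churn | x) = 0.000015 / 0.000045 ≈ 0.3333

0.3333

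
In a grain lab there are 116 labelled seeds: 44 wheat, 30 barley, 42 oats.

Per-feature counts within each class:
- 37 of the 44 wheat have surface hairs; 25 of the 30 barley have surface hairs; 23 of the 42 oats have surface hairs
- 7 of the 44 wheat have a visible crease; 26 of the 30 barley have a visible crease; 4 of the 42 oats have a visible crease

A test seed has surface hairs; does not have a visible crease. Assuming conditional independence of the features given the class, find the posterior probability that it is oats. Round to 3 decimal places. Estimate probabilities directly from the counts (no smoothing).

0.377

wheat: (44/116) × (37/44) × (37/44) ≈ 0.268221
barley: (30/116) × (25/30) × (4/30) ≈ 0.0287356
oats: (42/116) × (23/42) × (38/42) ≈ 0.179392
P(oats | x) = 0.179392 / 0.4763486 ≈ 0.377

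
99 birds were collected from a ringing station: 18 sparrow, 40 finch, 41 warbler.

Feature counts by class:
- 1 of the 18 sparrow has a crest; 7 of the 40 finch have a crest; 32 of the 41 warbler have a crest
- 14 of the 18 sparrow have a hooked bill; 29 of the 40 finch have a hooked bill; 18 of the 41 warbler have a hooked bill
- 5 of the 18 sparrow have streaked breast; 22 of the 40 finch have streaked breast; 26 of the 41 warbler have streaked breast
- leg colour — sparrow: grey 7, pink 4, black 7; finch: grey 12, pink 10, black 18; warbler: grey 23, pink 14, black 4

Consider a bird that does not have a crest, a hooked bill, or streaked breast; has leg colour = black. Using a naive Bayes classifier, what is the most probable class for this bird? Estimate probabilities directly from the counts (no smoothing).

sparrow: (18/99) × (17/18) × (4/18) × (13/18) × (7/18) ≈ 0.0107176
finch: (40/99) × (33/40) × (11/40) × (18/40) × (18/40) = 0.0185625
warbler: (41/99) × (9/41) × (23/41) × (15/41) × (4/41) ≈ 0.00182027
Highest score → finch.

finch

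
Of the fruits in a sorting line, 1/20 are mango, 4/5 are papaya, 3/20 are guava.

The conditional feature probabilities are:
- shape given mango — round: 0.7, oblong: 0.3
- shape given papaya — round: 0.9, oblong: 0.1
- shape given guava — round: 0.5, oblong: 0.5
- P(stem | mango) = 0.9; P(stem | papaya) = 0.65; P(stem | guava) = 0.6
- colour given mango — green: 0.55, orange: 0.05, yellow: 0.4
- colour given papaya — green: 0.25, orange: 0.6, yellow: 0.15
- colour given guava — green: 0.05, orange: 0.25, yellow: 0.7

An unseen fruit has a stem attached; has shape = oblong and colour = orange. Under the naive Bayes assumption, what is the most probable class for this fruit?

papaya

mango: 0.05 × 0.3 × 0.9 × 0.05 = 0.000675
papaya: 0.8 × 0.1 × 0.65 × 0.6 = 0.0312
guava: 0.15 × 0.5 × 0.6 × 0.25 = 0.01125
Highest score → papaya.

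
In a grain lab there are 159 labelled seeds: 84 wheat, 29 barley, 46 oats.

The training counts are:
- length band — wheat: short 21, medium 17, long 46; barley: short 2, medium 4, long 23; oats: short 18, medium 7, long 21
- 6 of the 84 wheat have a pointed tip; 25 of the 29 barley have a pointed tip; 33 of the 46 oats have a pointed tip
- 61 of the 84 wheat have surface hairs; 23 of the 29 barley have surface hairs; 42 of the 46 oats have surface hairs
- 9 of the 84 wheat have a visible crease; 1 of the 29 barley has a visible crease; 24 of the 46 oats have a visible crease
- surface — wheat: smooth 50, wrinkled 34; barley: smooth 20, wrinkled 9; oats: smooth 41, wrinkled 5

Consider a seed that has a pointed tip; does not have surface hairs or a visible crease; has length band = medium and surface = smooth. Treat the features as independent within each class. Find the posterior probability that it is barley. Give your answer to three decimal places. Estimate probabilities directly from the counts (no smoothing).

0.567

wheat: (84/159) × (17/84) × (6/84) × (23/84) × (75/84) × (50/84) ≈ 0.00111134
barley: (29/159) × (4/29) × (25/29) × (6/29) × (28/29) × (20/29) ≈ 0.00298779
oats: (46/159) × (7/46) × (33/46) × (4/46) × (22/46) × (41/46) ≈ 0.00117071
P(barley | x) = 0.00298779 / 0.00526984 ≈ 0.567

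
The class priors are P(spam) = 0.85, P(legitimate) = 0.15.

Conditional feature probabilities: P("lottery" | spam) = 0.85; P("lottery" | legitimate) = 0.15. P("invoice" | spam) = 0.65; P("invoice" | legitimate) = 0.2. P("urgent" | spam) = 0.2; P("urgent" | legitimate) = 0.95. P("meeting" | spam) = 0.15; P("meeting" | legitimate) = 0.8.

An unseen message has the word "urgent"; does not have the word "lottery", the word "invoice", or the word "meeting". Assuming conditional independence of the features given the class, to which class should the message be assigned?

spam: 0.85 × (1−0.85) × (1−0.65) × 0.2 × (1−0.15) = 0.00758625
legitimate: 0.15 × (1−0.15) × (1−0.2) × 0.95 × (1−0.8) = 0.01938
Highest score → legitimate.

legitimate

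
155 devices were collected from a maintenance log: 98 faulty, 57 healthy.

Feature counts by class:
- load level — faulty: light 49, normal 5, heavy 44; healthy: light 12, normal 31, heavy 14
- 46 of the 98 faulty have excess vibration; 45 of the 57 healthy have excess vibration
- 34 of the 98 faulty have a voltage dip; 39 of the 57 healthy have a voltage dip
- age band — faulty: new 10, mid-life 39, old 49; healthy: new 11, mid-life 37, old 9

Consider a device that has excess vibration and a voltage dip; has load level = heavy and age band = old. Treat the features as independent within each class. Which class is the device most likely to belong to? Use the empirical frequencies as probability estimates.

faulty

faulty: (98/155) × (44/98) × (46/98) × (34/98) × (49/98) ≈ 0.023114
healthy: (57/155) × (14/57) × (45/57) × (39/57) × (9/57) ≈ 0.00770356
Highest score → faulty.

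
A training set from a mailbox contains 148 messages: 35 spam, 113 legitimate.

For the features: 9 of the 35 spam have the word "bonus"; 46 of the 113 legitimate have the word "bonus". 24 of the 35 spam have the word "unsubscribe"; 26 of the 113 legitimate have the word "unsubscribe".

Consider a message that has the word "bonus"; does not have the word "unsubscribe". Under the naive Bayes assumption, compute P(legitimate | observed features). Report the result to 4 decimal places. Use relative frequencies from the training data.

spam: (35/148) × (9/35) × (11/35) ≈ 0.019112
legitimate: (113/148) × (46/113) × (87/113) ≈ 0.239297
P(legitimate | x) = 0.239297 / 0.258409 ≈ 0.9260

0.9260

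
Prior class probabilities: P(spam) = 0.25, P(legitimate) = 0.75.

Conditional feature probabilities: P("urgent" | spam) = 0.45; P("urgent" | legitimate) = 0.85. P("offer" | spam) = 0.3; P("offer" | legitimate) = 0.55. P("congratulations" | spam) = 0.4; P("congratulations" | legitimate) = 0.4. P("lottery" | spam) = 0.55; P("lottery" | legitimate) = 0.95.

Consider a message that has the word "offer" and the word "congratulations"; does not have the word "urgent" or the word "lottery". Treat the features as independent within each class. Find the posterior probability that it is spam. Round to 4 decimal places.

0.8571

spam: 0.25 × (1−0.45) × 0.3 × 0.4 × (1−0.55) = 0.007425
legitimate: 0.75 × (1−0.85) × 0.55 × 0.4 × (1−0.95) = 0.0012375
P(spam | x) = 0.007425 / 0.0086625 ≈ 0.8571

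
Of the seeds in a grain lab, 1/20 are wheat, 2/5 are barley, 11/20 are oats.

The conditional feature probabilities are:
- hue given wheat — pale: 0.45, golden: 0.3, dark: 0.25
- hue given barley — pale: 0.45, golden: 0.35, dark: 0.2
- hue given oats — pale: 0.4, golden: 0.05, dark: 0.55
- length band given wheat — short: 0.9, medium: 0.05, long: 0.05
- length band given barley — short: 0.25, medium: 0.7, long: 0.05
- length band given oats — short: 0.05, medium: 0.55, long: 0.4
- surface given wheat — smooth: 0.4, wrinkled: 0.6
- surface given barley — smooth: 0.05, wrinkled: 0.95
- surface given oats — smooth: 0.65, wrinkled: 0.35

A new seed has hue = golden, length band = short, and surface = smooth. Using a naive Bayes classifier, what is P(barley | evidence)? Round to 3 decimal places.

wheat: 0.05 × 0.3 × 0.9 × 0.4 = 0.0054
barley: 0.4 × 0.35 × 0.25 × 0.05 = 0.00175
oats: 0.55 × 0.05 × 0.05 × 0.65 = 0.00089375
P(barley | x) = 0.00175 / 0.00804375 ≈ 0.218

0.218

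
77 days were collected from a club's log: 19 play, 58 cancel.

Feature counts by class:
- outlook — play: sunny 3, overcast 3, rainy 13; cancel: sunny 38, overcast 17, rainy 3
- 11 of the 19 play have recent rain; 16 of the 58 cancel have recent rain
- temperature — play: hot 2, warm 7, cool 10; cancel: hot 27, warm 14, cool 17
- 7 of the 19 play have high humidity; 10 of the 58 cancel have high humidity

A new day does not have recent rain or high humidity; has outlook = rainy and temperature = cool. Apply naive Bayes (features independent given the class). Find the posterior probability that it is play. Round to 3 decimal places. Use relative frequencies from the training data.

play: (19/77) × (13/19) × (8/19) × (10/19) × (12/19) ≈ 0.02363
cancel: (58/77) × (3/58) × (42/58) × (17/58) × (48/58) ≈ 0.00684362
P(play | x) = 0.02363 / 0.03047362 ≈ 0.775

0.775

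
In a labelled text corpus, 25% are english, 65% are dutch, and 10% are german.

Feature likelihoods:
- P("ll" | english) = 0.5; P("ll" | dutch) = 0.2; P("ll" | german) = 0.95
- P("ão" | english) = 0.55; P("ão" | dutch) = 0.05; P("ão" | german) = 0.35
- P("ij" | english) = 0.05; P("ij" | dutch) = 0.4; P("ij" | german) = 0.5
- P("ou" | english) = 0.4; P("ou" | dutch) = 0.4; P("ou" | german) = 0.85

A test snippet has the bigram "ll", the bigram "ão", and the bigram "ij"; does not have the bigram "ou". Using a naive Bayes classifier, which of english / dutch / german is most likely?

german

english: 0.25 × 0.5 × 0.55 × 0.05 × (1−0.4) = 0.0020625
dutch: 0.65 × 0.2 × 0.05 × 0.4 × (1−0.4) = 0.00156
german: 0.1 × 0.95 × 0.35 × 0.5 × (1−0.85) = 0.00249375
Highest score → german.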